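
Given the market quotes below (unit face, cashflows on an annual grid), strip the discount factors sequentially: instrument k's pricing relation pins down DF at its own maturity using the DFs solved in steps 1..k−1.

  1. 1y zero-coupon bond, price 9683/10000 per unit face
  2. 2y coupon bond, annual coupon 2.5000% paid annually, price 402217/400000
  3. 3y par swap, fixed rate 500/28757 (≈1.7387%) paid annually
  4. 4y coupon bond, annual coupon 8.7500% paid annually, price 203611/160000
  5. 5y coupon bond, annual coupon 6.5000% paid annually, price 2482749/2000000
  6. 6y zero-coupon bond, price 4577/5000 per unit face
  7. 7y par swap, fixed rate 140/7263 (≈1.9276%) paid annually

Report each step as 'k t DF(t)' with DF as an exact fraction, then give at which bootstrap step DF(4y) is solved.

step 1 [1y] zero: DF = P = 9683/10000 ≈ 0.968300
step 2 [2y] bond c/1=1/40: DF=(402217/400000 − 1/40·(0.968300))/(1+1/40) = 4787/5000 ≈ 0.957400
step 3 [3y] swap r/1=500/28757: DF=(1 − 500/28757·(0.968300+0.957400))/(1+500/28757) = 19/20 ≈ 0.950000
step 4 [4y] bond c/1=7/80: DF=(203611/160000 − 7/80·(0.968300+0.957400+0.950000))/(1+7/80) = 2347/2500 ≈ 0.938800
step 5 [5y] bond c/1=13/200: DF=(2482749/2000000 − 13/200·(0.968300+0.957400+0.950000+0.938800))/(1+13/200) = 583/625 ≈ 0.932800
step 6 [6y] zero: DF = P = 4577/5000 ≈ 0.915400
step 7 [7y] swap r/1=140/7263: DF=(1 − 140/7263·(0.968300+0.957400+0.950000+0.938800+0.932800+0.915400))/(1+140/7263) = 437/500 ≈ 0.874000

1 1 9683/10000
2 2 4787/5000
3 3 19/20
4 4 2347/2500
5 5 583/625
6 6 4577/5000
7 7 437/500
DF(4y) is solved at step 4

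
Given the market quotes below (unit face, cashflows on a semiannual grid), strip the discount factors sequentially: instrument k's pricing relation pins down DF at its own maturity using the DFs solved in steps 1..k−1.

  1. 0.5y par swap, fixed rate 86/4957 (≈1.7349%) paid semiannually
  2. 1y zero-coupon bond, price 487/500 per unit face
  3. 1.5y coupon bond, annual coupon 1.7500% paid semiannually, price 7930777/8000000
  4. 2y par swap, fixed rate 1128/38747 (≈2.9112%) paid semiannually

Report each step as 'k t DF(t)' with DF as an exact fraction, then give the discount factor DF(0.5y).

step 1 [0.5y] swap r/2=43/4957: DF=(1 − 43/4957·(0))/(1+43/4957) = 4957/5000 ≈ 0.991400
step 2 [1y] zero: DF = P = 487/500 ≈ 0.974000
step 3 [1.5y] bond c/2=7/800: DF=(7930777/8000000 − 7/800·(0.991400+0.974000))/(1+7/800) = 9657/10000 ≈ 0.965700
step 4 [2y] swap r/2=564/38747: DF=(1 − 564/38747·(0.991400+0.974000+0.965700))/(1+564/38747) = 2359/2500 ≈ 0.943600

1 1/2 4957/5000
2 1 487/500
3 3/2 9657/10000
4 2 2359/2500
DF(0.5y) = 4957/5000 ≈ 0.991400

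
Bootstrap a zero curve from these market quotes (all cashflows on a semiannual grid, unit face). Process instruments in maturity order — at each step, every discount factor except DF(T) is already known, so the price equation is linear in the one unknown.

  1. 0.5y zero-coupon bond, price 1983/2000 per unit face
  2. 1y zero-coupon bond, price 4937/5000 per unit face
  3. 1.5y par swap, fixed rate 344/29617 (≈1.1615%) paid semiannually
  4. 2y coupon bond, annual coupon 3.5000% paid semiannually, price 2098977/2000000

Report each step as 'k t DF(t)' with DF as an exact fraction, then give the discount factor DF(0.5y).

1 1/2 1983/2000
2 1 4937/5000
3 3/2 2457/2500
4 2 1961/2000
DF(0.5y) = 1983/2000 ≈ 0.991500

step 1 [0.5y] zero: DF = P = 1983/2000 ≈ 0.991500
step 2 [1y] zero: DF = P = 4937/5000 ≈ 0.987400
step 3 [1.5y] swap r/2=172/29617: DF=(1 − 172/29617·(0.991500+0.987400))/(1+172/29617) = 2457/2500 ≈ 0.982800
step 4 [2y] bond c/2=7/400: DF=(2098977/2000000 − 7/400·(0.991500+0.987400+0.982800))/(1+7/400) = 1961/2000 ≈ 0.980500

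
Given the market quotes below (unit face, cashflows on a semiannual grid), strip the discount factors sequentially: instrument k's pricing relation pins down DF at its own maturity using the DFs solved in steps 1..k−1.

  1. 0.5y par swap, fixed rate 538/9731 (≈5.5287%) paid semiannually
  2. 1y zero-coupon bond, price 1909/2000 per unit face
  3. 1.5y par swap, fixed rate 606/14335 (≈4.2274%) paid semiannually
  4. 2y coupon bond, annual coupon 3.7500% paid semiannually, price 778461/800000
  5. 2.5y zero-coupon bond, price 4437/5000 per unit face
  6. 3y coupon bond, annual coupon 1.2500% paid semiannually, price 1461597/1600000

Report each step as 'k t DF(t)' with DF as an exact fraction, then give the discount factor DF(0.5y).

1 1/2 9731/10000
2 1 1909/2000
3 3/2 4697/5000
4 2 564/625
5 5/2 4437/5000
6 3 8789/10000
DF(0.5y) = 9731/10000 ≈ 0.973100

step 1 [0.5y] swap r/2=269/9731: DF=(1 − 269/9731·(0))/(1+269/9731) = 9731/10000 ≈ 0.973100
step 2 [1y] zero: DF = P = 1909/2000 ≈ 0.954500
step 3 [1.5y] swap r/2=303/14335: DF=(1 − 303/14335·(0.973100+0.954500))/(1+303/14335) = 4697/5000 ≈ 0.939400
step 4 [2y] bond c/2=3/160: DF=(778461/800000 − 3/160·(0.973100+0.954500+0.939400))/(1+3/160) = 564/625 ≈ 0.902400
step 5 [2.5y] zero: DF = P = 4437/5000 ≈ 0.887400
step 6 [3y] bond c/2=1/160: DF=(1461597/1600000 − 1/160·(0.973100+0.954500+0.939400+0.902400+0.887400))/(1+1/160) = 8789/10000 ≈ 0.878900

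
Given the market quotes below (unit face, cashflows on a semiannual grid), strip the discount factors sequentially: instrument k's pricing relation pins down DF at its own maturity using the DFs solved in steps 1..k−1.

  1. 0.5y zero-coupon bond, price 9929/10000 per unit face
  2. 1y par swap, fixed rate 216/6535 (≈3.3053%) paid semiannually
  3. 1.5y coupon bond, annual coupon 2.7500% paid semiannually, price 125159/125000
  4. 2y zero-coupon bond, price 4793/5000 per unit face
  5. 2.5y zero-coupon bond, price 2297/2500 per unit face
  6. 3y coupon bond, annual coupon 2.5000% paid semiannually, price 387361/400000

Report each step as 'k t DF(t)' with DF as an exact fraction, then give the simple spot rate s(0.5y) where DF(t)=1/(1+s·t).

1 1/2 9929/10000
2 1 2419/2500
3 3/2 9611/10000
4 2 4793/5000
5 5/2 2297/2500
6 3 2243/2500
s(0.5y) = (1/(9929/10000) − 1)/(1/2) = 142/9929 ≈ 1.4302%

step 1 [0.5y] zero: DF = P = 9929/10000 ≈ 0.992900
step 2 [1y] swap r/2=108/6535: DF=(1 − 108/6535·(0.992900))/(1+108/6535) = 2419/2500 ≈ 0.967600
step 3 [1.5y] bond c/2=11/800: DF=(125159/125000 − 11/800·(0.992900+0.967600))/(1+11/800) = 9611/10000 ≈ 0.961100
step 4 [2y] zero: DF = P = 4793/5000 ≈ 0.958600
step 5 [2.5y] zero: DF = P = 2297/2500 ≈ 0.918800
step 6 [3y] bond c/2=1/80: DF=(387361/400000 − 1/80·(0.992900+0.967600+0.961100+0.958600+0.918800))/(1+1/80) = 2243/2500 ≈ 0.897200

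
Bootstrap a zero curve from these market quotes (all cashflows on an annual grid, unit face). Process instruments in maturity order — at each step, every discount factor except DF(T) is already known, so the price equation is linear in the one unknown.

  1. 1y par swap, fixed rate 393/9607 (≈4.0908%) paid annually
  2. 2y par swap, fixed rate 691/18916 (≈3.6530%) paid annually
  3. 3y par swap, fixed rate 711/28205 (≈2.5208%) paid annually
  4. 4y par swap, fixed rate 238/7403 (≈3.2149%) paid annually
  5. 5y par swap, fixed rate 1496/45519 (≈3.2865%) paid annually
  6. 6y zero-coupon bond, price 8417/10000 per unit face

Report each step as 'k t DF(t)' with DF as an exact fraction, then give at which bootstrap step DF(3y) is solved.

1 1 9607/10000
2 2 9309/10000
3 3 9289/10000
4 4 881/1000
5 5 1063/1250
6 6 8417/10000
DF(3y) is solved at step 3

step 1 [1y] swap r/1=393/9607: DF=(1 − 393/9607·(0))/(1+393/9607) = 9607/10000 ≈ 0.960700
step 2 [2y] swap r/1=691/18916: DF=(1 − 691/18916·(0.960700))/(1+691/18916) = 9309/10000 ≈ 0.930900
step 3 [3y] swap r/1=711/28205: DF=(1 − 711/28205·(0.960700+0.930900))/(1+711/28205) = 9289/10000 ≈ 0.928900
step 4 [4y] swap r/1=238/7403: DF=(1 − 238/7403·(0.960700+0.930900+0.928900))/(1+238/7403) = 881/1000 ≈ 0.881000
step 5 [5y] swap r/1=1496/45519: DF=(1 − 1496/45519·(0.960700+0.930900+0.928900+0.881000))/(1+1496/45519) = 1063/1250 ≈ 0.850400
step 6 [6y] zero: DF = P = 8417/10000 ≈ 0.841700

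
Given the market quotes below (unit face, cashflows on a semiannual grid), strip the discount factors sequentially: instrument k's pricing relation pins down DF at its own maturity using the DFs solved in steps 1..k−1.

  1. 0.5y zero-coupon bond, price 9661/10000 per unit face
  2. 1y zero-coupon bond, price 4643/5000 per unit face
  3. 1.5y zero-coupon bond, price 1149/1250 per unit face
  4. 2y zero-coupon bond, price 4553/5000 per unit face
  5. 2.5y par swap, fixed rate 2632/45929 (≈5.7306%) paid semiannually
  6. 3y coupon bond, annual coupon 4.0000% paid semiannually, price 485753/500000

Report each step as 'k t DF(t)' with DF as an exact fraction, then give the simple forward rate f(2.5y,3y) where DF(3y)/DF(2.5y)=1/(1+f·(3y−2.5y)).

1 1/2 9661/10000
2 1 4643/5000
3 3/2 1149/1250
4 2 4553/5000
5 5/2 2171/2500
6 3 539/625
f(2.5y,3y) = ((2171/2500)/(539/625) − 1)/(1/2) = 15/1078 ≈ 1.3915%

step 1 [0.5y] zero: DF = P = 9661/10000 ≈ 0.966100
step 2 [1y] zero: DF = P = 4643/5000 ≈ 0.928600
step 3 [1.5y] zero: DF = P = 1149/1250 ≈ 0.919200
step 4 [2y] zero: DF = P = 4553/5000 ≈ 0.910600
step 5 [2.5y] swap r/2=1316/45929: DF=(1 − 1316/45929·(0.966100+0.928600+0.919200+0.910600))/(1+1316/45929) = 2171/2500 ≈ 0.868400
step 6 [3y] bond c/2=1/50: DF=(485753/500000 − 1/50·(0.966100+0.928600+0.919200+0.910600+0.868400))/(1+1/50) = 539/625 ≈ 0.862400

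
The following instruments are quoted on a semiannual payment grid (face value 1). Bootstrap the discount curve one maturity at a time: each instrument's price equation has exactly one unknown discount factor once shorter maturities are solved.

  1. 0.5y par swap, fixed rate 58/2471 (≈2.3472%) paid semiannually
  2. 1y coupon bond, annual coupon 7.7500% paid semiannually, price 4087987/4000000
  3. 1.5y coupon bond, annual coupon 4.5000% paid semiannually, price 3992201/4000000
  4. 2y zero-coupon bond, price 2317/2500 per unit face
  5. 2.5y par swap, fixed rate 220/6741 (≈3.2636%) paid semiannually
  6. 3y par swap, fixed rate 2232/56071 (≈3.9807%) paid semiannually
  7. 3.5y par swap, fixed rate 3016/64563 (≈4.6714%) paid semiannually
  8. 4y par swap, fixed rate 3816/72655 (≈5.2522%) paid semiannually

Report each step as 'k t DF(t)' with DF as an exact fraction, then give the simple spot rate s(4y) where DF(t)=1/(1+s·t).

1 1/2 2471/2500
2 1 947/1000
3 3/2 1867/2000
4 2 2317/2500
5 5/2 923/1000
6 3 2221/2500
7 7/2 2123/2500
8 4 2023/2500
s(4y) = (1/(2023/2500) − 1)/(4) = 477/8092 ≈ 5.8947%

step 1 [0.5y] swap r/2=29/2471: DF=(1 − 29/2471·(0))/(1+29/2471) = 2471/2500 ≈ 0.988400
step 2 [1y] bond c/2=31/800: DF=(4087987/4000000 − 31/800·(0.988400))/(1+31/800) = 947/1000 ≈ 0.947000
step 3 [1.5y] bond c/2=9/400: DF=(3992201/4000000 − 9/400·(0.988400+0.947000))/(1+9/400) = 1867/2000 ≈ 0.933500
step 4 [2y] zero: DF = P = 2317/2500 ≈ 0.926800
step 5 [2.5y] swap r/2=110/6741: DF=(1 − 110/6741·(0.988400+0.947000+0.933500+0.926800))/(1+110/6741) = 923/1000 ≈ 0.923000
step 6 [3y] swap r/2=1116/56071: DF=(1 − 1116/56071·(0.988400+0.947000+0.933500+0.926800+0.923000))/(1+1116/56071) = 2221/2500 ≈ 0.888400
step 7 [3.5y] swap r/2=1508/64563: DF=(1 − 1508/64563·(0.988400+0.947000+0.933500+0.926800+0.923000+0.888400))/(1+1508/64563) = 2123/2500 ≈ 0.849200
step 8 [4y] swap r/2=1908/72655: DF=(1 − 1908/72655·(0.988400+0.947000+0.933500+0.926800+0.923000+0.888400+0.849200))/(1+1908/72655) = 2023/2500 ≈ 0.809200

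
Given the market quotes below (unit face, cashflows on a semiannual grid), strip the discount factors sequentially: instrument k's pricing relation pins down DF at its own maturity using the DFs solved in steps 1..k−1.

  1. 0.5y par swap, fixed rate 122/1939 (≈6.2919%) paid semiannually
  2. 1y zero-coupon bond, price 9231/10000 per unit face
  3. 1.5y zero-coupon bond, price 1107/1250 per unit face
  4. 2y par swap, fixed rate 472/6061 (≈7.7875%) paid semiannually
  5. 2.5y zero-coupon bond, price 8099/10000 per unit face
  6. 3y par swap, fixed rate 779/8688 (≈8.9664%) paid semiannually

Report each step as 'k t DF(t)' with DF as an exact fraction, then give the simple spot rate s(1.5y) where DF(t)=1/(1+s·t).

step 1 [0.5y] swap r/2=61/1939: DF=(1 − 61/1939·(0))/(1+61/1939) = 1939/2000 ≈ 0.969500
step 2 [1y] zero: DF = P = 9231/10000 ≈ 0.923100
step 3 [1.5y] zero: DF = P = 1107/1250 ≈ 0.885600
step 4 [2y] swap r/2=236/6061: DF=(1 − 236/6061·(0.969500+0.923100+0.885600))/(1+236/6061) = 1073/1250 ≈ 0.858400
step 5 [2.5y] zero: DF = P = 8099/10000 ≈ 0.809900
step 6 [3y] swap r/2=779/17376: DF=(1 − 779/17376·(0.969500+0.923100+0.885600+0.858400+0.809900))/(1+779/17376) = 7663/10000 ≈ 0.766300

1 1/2 1939/2000
2 1 9231/10000
3 3/2 1107/1250
4 2 1073/1250
5 5/2 8099/10000
6 3 7663/10000
s(1.5y) = (1/(1107/1250) − 1)/(3/2) = 286/3321 ≈ 8.6119%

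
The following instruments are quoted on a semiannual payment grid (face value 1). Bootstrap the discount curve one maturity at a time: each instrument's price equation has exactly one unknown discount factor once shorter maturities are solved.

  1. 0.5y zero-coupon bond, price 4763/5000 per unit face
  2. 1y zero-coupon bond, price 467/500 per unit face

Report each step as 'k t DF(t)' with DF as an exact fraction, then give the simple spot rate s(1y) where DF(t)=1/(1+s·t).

step 1 [0.5y] zero: DF = P = 4763/5000 ≈ 0.952600
step 2 [1y] zero: DF = P = 467/500 ≈ 0.934000

1 1/2 4763/5000
2 1 467/500
s(1y) = (1/(467/500) − 1)/(1) = 33/467 ≈ 7.0664%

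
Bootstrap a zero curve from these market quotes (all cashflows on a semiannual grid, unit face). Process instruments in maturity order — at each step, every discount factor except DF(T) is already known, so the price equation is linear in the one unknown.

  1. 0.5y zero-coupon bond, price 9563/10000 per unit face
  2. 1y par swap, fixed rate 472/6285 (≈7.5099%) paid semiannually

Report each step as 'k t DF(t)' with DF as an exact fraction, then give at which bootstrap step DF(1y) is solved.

1 1/2 9563/10000
2 1 2323/2500
DF(1y) is solved at step 2

step 1 [0.5y] zero: DF = P = 9563/10000 ≈ 0.956300
step 2 [1y] swap r/2=236/6285: DF=(1 − 236/6285·(0.956300))/(1+236/6285) = 2323/2500 ≈ 0.929200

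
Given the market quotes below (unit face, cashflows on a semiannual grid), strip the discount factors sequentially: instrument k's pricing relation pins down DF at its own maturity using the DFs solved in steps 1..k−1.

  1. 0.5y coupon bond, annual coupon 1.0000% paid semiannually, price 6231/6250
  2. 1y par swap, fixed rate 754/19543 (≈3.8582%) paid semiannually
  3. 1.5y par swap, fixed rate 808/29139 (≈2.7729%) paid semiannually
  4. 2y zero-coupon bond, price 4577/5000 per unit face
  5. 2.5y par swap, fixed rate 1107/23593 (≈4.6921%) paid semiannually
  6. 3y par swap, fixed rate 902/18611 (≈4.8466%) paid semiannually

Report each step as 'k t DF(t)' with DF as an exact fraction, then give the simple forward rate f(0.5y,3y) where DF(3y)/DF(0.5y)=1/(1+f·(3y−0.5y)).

step 1 [0.5y] bond c/2=1/200: DF=(6231/6250 − 1/200·(0))/(1+1/200) = 124/125 ≈ 0.992000
step 2 [1y] swap r/2=377/19543: DF=(1 − 377/19543·(0.992000))/(1+377/19543) = 9623/10000 ≈ 0.962300
step 3 [1.5y] swap r/2=404/29139: DF=(1 − 404/29139·(0.992000+0.962300))/(1+404/29139) = 2399/2500 ≈ 0.959600
step 4 [2y] zero: DF = P = 4577/5000 ≈ 0.915400
step 5 [2.5y] swap r/2=1107/47186: DF=(1 − 1107/47186·(0.992000+0.962300+0.959600+0.915400))/(1+1107/47186) = 8893/10000 ≈ 0.889300
step 6 [3y] swap r/2=451/18611: DF=(1 − 451/18611·(0.992000+0.962300+0.959600+0.915400+0.889300))/(1+451/18611) = 8647/10000 ≈ 0.864700

1 1/2 124/125
2 1 9623/10000
3 3/2 2399/2500
4 2 4577/5000
5 5/2 8893/10000
6 3 8647/10000
f(0.5y,3y) = ((124/125)/(8647/10000) − 1)/(5/2) = 2546/43235 ≈ 5.8887%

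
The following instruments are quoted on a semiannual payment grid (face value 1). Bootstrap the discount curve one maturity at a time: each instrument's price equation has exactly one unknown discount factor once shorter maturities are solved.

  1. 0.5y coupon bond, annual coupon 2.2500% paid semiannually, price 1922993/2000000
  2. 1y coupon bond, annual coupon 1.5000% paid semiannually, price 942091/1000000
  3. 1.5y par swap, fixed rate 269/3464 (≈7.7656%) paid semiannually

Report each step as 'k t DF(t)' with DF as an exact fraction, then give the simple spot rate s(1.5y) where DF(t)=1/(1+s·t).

1 1/2 2377/2500
2 1 116/125
3 3/2 2231/2500
s(1.5y) = (1/(2231/2500) − 1)/(3/2) = 538/6693 ≈ 8.0382%

step 1 [0.5y] bond c/2=9/800: DF=(1922993/2000000 − 9/800·(0))/(1+9/800) = 2377/2500 ≈ 0.950800
step 2 [1y] bond c/2=3/400: DF=(942091/1000000 − 3/400·(0.950800))/(1+3/400) = 116/125 ≈ 0.928000
step 3 [1.5y] swap r/2=269/6928: DF=(1 − 269/6928·(0.950800+0.928000))/(1+269/6928) = 2231/2500 ≈ 0.892400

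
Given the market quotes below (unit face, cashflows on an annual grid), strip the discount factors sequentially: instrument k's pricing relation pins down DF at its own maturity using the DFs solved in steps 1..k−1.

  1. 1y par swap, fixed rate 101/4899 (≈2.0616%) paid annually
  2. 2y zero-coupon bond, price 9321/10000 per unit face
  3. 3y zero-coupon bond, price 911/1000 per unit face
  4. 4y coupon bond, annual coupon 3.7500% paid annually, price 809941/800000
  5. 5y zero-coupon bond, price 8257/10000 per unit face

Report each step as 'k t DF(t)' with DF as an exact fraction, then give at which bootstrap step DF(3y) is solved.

step 1 [1y] swap r/1=101/4899: DF=(1 − 101/4899·(0))/(1+101/4899) = 4899/5000 ≈ 0.979800
step 2 [2y] zero: DF = P = 9321/10000 ≈ 0.932100
step 3 [3y] zero: DF = P = 911/1000 ≈ 0.911000
step 4 [4y] bond c/1=3/80: DF=(809941/800000 − 3/80·(0.979800+0.932100+0.911000))/(1+3/80) = 4369/5000 ≈ 0.873800
step 5 [5y] zero: DF = P = 8257/10000 ≈ 0.825700

1 1 4899/5000
2 2 9321/10000
3 3 911/1000
4 4 4369/5000
5 5 8257/10000
DF(3y) is solved at step 3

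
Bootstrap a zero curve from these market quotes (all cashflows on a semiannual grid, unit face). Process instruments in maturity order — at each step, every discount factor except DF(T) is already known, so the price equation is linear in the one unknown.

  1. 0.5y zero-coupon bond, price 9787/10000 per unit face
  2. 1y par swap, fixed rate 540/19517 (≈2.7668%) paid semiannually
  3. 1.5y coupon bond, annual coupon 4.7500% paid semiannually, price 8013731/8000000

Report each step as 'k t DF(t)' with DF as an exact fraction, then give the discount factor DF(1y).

1 1/2 9787/10000
2 1 973/1000
3 3/2 2333/2500
DF(1y) = 973/1000 ≈ 0.973000

step 1 [0.5y] zero: DF = P = 9787/10000 ≈ 0.978700
step 2 [1y] swap r/2=270/19517: DF=(1 − 270/19517·(0.978700))/(1+270/19517) = 973/1000 ≈ 0.973000
step 3 [1.5y] bond c/2=19/800: DF=(8013731/8000000 − 19/800·(0.978700+0.973000))/(1+19/800) = 2333/2500 ≈ 0.933200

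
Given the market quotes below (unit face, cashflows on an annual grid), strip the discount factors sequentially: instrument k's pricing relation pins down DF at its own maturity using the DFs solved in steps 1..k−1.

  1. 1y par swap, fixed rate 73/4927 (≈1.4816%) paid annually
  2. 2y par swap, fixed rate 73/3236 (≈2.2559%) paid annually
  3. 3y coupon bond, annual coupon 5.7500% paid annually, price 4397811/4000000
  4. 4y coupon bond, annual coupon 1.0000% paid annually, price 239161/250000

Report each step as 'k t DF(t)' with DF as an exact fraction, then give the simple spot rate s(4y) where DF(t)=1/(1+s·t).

1 1 4927/5000
2 2 4781/5000
3 3 9341/10000
4 4 9187/10000
s(4y) = (1/(9187/10000) − 1)/(4) = 813/36748 ≈ 2.2124%

step 1 [1y] swap r/1=73/4927: DF=(1 − 73/4927·(0))/(1+73/4927) = 4927/5000 ≈ 0.985400
step 2 [2y] swap r/1=73/3236: DF=(1 − 73/3236·(0.985400))/(1+73/3236) = 4781/5000 ≈ 0.956200
step 3 [3y] bond c/1=23/400: DF=(4397811/4000000 − 23/400·(0.985400+0.956200))/(1+23/400) = 9341/10000 ≈ 0.934100
step 4 [4y] bond c/1=1/100: DF=(239161/250000 − 1/100·(0.985400+0.956200+0.934100))/(1+1/100) = 9187/10000 ≈ 0.918700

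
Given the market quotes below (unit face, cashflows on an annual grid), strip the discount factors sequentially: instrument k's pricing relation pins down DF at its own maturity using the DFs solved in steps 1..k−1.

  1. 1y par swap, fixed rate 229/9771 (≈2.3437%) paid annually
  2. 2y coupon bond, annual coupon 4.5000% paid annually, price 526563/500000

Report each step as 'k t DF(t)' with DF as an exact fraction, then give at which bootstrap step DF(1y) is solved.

1 1 9771/10000
2 2 9657/10000
DF(1y) is solved at step 1

step 1 [1y] swap r/1=229/9771: DF=(1 − 229/9771·(0))/(1+229/9771) = 9771/10000 ≈ 0.977100
step 2 [2y] bond c/1=9/200: DF=(526563/500000 − 9/200·(0.977100))/(1+9/200) = 9657/10000 ≈ 0.965700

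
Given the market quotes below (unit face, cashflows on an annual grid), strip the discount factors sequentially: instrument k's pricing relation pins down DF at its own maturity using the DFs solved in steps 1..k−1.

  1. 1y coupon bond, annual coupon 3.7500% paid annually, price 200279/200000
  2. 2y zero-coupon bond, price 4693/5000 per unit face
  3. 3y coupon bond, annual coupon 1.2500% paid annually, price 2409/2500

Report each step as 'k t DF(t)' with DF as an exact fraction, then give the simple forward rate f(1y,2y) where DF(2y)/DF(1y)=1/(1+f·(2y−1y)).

1 1 2413/2500
2 2 4693/5000
3 3 4641/5000
f(1y,2y) = ((2413/2500)/(4693/5000) − 1)/(1) = 7/247 ≈ 2.8340%

step 1 [1y] bond c/1=3/80: DF=(200279/200000 − 3/80·(0))/(1+3/80) = 2413/2500 ≈ 0.965200
step 2 [2y] zero: DF = P = 4693/5000 ≈ 0.938600
step 3 [3y] bond c/1=1/80: DF=(2409/2500 − 1/80·(0.965200+0.938600))/(1+1/80) = 4641/5000 ≈ 0.928200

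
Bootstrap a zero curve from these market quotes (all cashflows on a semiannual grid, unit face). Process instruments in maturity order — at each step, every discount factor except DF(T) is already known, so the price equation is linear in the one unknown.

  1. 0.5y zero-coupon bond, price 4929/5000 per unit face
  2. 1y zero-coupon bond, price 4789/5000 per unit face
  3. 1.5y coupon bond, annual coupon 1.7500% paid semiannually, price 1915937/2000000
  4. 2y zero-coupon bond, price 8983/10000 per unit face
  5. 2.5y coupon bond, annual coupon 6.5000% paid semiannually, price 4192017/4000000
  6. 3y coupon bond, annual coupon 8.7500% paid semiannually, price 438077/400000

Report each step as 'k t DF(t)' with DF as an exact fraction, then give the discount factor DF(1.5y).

1 1/2 4929/5000
2 1 4789/5000
3 3/2 583/625
4 2 8983/10000
5 5/2 4481/5000
6 3 1707/2000
DF(1.5y) = 583/625 ≈ 0.932800

step 1 [0.5y] zero: DF = P = 4929/5000 ≈ 0.985800
step 2 [1y] zero: DF = P = 4789/5000 ≈ 0.957800
step 3 [1.5y] bond c/2=7/800: DF=(1915937/2000000 − 7/800·(0.985800+0.957800))/(1+7/800) = 583/625 ≈ 0.932800
step 4 [2y] zero: DF = P = 8983/10000 ≈ 0.898300
step 5 [2.5y] bond c/2=13/400: DF=(4192017/4000000 − 13/400·(0.985800+0.957800+0.932800+0.898300))/(1+13/400) = 4481/5000 ≈ 0.896200
step 6 [3y] bond c/2=7/160: DF=(438077/400000 − 7/160·(0.985800+0.957800+0.932800+0.898300+0.896200))/(1+7/160) = 1707/2000 ≈ 0.853500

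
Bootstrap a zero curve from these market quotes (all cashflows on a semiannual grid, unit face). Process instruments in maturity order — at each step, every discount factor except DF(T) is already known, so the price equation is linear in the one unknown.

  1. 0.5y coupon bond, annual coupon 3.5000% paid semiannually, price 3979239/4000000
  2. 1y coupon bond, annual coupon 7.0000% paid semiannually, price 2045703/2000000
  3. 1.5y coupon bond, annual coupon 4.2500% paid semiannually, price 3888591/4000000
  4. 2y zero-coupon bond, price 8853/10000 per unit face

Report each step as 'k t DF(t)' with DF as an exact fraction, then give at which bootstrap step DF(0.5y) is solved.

step 1 [0.5y] bond c/2=7/400: DF=(3979239/4000000 − 7/400·(0))/(1+7/400) = 9777/10000 ≈ 0.977700
step 2 [1y] bond c/2=7/200: DF=(2045703/2000000 − 7/200·(0.977700))/(1+7/200) = 597/625 ≈ 0.955200
step 3 [1.5y] bond c/2=17/800: DF=(3888591/4000000 − 17/800·(0.977700+0.955200))/(1+17/800) = 9117/10000 ≈ 0.911700
step 4 [2y] zero: DF = P = 8853/10000 ≈ 0.885300

1 1/2 9777/10000
2 1 597/625
3 3/2 9117/10000
4 2 8853/10000
DF(0.5y) is solved at step 1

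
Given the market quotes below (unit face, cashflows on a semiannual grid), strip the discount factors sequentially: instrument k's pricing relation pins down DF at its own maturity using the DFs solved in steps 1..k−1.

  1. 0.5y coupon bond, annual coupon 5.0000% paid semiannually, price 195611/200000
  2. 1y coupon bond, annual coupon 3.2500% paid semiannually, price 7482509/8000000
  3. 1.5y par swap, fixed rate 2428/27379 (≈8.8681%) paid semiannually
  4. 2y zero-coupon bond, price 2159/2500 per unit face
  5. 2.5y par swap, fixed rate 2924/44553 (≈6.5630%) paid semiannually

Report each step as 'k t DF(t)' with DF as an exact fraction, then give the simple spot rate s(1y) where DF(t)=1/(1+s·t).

step 1 [0.5y] bond c/2=1/40: DF=(195611/200000 − 1/40·(0))/(1+1/40) = 4771/5000 ≈ 0.954200
step 2 [1y] bond c/2=13/800: DF=(7482509/8000000 − 13/800·(0.954200))/(1+13/800) = 9051/10000 ≈ 0.905100
step 3 [1.5y] swap r/2=1214/27379: DF=(1 − 1214/27379·(0.954200+0.905100))/(1+1214/27379) = 4393/5000 ≈ 0.878600
step 4 [2y] zero: DF = P = 2159/2500 ≈ 0.863600
step 5 [2.5y] swap r/2=1462/44553: DF=(1 − 1462/44553·(0.954200+0.905100+0.878600+0.863600))/(1+1462/44553) = 4269/5000 ≈ 0.853800

1 1/2 4771/5000
2 1 9051/10000
3 3/2 4393/5000
4 2 2159/2500
5 5/2 4269/5000
s(1y) = (1/(9051/10000) − 1)/(1) = 949/9051 ≈ 10.4850%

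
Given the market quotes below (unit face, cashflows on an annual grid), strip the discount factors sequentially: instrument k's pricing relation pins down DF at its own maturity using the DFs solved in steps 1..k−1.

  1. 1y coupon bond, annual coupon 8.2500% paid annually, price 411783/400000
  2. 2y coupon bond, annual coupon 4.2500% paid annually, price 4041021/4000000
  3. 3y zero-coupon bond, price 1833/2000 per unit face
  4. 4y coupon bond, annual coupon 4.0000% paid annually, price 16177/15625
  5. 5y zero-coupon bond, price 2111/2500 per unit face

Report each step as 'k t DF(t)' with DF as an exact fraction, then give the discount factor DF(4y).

1 1 951/1000
2 2 9303/10000
3 3 1833/2000
4 4 8879/10000
5 5 2111/2500
DF(4y) = 8879/10000 ≈ 0.887900

step 1 [1y] bond c/1=33/400: DF=(411783/400000 − 33/400·(0))/(1+33/400) = 951/1000 ≈ 0.951000
step 2 [2y] bond c/1=17/400: DF=(4041021/4000000 − 17/400·(0.951000))/(1+17/400) = 9303/10000 ≈ 0.930300
step 3 [3y] zero: DF = P = 1833/2000 ≈ 0.916500
step 4 [4y] bond c/1=1/25: DF=(16177/15625 − 1/25·(0.951000+0.930300+0.916500))/(1+1/25) = 8879/10000 ≈ 0.887900
step 5 [5y] zero: DF = P = 2111/2500 ≈ 0.844400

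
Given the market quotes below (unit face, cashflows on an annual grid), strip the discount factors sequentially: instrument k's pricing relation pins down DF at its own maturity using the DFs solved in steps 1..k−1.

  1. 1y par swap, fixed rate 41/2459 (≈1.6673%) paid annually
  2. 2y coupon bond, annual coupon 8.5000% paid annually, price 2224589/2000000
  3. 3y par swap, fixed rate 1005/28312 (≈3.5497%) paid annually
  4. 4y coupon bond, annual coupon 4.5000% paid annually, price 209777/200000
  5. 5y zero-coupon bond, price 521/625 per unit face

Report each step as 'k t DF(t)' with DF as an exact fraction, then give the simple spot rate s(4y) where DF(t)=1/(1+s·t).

1 1 2459/2500
2 2 9481/10000
3 3 1799/2000
4 4 4409/5000
5 5 521/625
s(4y) = (1/(4409/5000) − 1)/(4) = 591/17636 ≈ 3.3511%

step 1 [1y] swap r/1=41/2459: DF=(1 − 41/2459·(0))/(1+41/2459) = 2459/2500 ≈ 0.983600
step 2 [2y] bond c/1=17/200: DF=(2224589/2000000 − 17/200·(0.983600))/(1+17/200) = 9481/10000 ≈ 0.948100
step 3 [3y] swap r/1=1005/28312: DF=(1 − 1005/28312·(0.983600+0.948100))/(1+1005/28312) = 1799/2000 ≈ 0.899500
step 4 [4y] bond c/1=9/200: DF=(209777/200000 − 9/200·(0.983600+0.948100+0.899500))/(1+9/200) = 4409/5000 ≈ 0.881800
step 5 [5y] zero: DF = P = 521/625 ≈ 0.833600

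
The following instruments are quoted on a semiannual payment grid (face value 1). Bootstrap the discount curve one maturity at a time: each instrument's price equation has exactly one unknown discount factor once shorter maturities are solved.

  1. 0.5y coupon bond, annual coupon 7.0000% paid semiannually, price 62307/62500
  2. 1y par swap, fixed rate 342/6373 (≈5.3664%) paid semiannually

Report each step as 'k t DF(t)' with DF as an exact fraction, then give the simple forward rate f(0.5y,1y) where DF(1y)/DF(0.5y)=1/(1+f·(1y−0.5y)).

1 1/2 602/625
2 1 9487/10000
f(0.5y,1y) = ((602/625)/(9487/10000) − 1)/(1/2) = 290/9487 ≈ 3.0568%

step 1 [0.5y] bond c/2=7/200: DF=(62307/62500 − 7/200·(0))/(1+7/200) = 602/625 ≈ 0.963200
step 2 [1y] swap r/2=171/6373: DF=(1 − 171/6373·(0.963200))/(1+171/6373) = 9487/10000 ≈ 0.948700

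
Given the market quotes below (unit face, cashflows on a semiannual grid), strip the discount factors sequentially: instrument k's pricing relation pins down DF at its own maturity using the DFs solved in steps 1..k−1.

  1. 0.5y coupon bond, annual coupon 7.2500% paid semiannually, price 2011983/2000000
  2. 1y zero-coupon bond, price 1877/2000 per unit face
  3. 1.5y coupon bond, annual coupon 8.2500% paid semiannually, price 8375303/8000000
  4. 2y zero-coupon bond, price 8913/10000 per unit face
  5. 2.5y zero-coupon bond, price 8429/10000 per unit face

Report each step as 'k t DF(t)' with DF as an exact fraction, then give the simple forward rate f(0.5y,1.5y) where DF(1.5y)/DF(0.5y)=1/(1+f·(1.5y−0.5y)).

step 1 [0.5y] bond c/2=29/800: DF=(2011983/2000000 − 29/800·(0))/(1+29/800) = 2427/2500 ≈ 0.970800
step 2 [1y] zero: DF = P = 1877/2000 ≈ 0.938500
step 3 [1.5y] bond c/2=33/800: DF=(8375303/8000000 − 33/800·(0.970800+0.938500))/(1+33/800) = 4649/5000 ≈ 0.929800
step 4 [2y] zero: DF = P = 8913/10000 ≈ 0.891300
step 5 [2.5y] zero: DF = P = 8429/10000 ≈ 0.842900

1 1/2 2427/2500
2 1 1877/2000
3 3/2 4649/5000
4 2 8913/10000
5 5/2 8429/10000
f(0.5y,1.5y) = ((2427/2500)/(4649/5000) − 1)/(1) = 205/4649 ≈ 4.4096%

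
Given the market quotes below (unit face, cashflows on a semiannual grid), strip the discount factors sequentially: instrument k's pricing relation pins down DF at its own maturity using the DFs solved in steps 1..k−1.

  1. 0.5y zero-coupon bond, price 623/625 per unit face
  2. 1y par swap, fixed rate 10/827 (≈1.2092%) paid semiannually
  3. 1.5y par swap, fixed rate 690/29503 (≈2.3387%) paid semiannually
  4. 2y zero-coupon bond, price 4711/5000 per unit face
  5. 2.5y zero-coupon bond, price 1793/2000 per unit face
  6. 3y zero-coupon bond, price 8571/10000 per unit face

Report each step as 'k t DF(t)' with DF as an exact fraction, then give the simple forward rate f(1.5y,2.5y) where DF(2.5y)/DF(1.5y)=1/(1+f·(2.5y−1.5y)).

1 1/2 623/625
2 1 247/250
3 3/2 1931/2000
4 2 4711/5000
5 5/2 1793/2000
6 3 8571/10000
f(1.5y,2.5y) = ((1931/2000)/(1793/2000) − 1)/(1) = 138/1793 ≈ 7.6966%

step 1 [0.5y] zero: DF = P = 623/625 ≈ 0.996800
step 2 [1y] swap r/2=5/827: DF=(1 − 5/827·(0.996800))/(1+5/827) = 247/250 ≈ 0.988000
step 3 [1.5y] swap r/2=345/29503: DF=(1 − 345/29503·(0.996800+0.988000))/(1+345/29503) = 1931/2000 ≈ 0.965500
step 4 [2y] zero: DF = P = 4711/5000 ≈ 0.942200
step 5 [2.5y] zero: DF = P = 1793/2000 ≈ 0.896500
step 6 [3y] zero: DF = P = 8571/10000 ≈ 0.857100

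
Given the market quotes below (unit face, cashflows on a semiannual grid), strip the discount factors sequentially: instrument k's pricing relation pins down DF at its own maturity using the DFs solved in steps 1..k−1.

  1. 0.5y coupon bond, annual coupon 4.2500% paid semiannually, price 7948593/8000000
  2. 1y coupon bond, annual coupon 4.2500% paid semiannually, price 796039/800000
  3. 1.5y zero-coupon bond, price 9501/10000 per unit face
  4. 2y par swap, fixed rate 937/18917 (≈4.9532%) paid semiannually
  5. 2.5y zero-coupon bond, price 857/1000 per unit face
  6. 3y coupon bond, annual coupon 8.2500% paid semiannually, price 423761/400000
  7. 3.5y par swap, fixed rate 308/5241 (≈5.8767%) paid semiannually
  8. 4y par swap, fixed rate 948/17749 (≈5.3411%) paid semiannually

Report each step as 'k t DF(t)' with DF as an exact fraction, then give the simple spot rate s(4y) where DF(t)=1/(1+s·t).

1 1/2 9729/10000
2 1 9541/10000
3 3/2 9501/10000
4 2 9063/10000
5 5/2 857/1000
6 3 521/625
7 7/2 1019/1250
8 4 1013/1250
s(4y) = (1/(1013/1250) − 1)/(4) = 237/4052 ≈ 5.8490%

step 1 [0.5y] bond c/2=17/800: DF=(7948593/8000000 − 17/800·(0))/(1+17/800) = 9729/10000 ≈ 0.972900
step 2 [1y] bond c/2=17/800: DF=(796039/800000 − 17/800·(0.972900))/(1+17/800) = 9541/10000 ≈ 0.954100
step 3 [1.5y] zero: DF = P = 9501/10000 ≈ 0.950100
step 4 [2y] swap r/2=937/37834: DF=(1 − 937/37834·(0.972900+0.954100+0.950100))/(1+937/37834) = 9063/10000 ≈ 0.906300
step 5 [2.5y] zero: DF = P = 857/1000 ≈ 0.857000
step 6 [3y] bond c/2=33/800: DF=(423761/400000 − 33/800·(0.972900+0.954100+0.950100+0.906300+0.857000))/(1+33/800) = 521/625 ≈ 0.833600
step 7 [3.5y] swap r/2=154/5241: DF=(1 − 154/5241·(0.972900+0.954100+0.950100+0.906300+0.857000+0.833600))/(1+154/5241) = 1019/1250 ≈ 0.815200
step 8 [4y] swap r/2=474/17749: DF=(1 − 474/17749·(0.972900+0.954100+0.950100+0.906300+0.857000+0.833600+0.815200))/(1+474/17749) = 1013/1250 ≈ 0.810400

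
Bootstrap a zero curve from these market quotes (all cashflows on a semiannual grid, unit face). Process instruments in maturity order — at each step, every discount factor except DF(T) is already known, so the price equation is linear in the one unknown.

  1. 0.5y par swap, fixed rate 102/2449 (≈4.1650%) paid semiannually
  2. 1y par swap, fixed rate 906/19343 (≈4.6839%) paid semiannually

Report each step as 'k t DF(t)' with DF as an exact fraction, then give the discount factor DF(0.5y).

1 1/2 2449/2500
2 1 9547/10000
DF(0.5y) = 2449/2500 ≈ 0.979600

step 1 [0.5y] swap r/2=51/2449: DF=(1 − 51/2449·(0))/(1+51/2449) = 2449/2500 ≈ 0.979600
step 2 [1y] swap r/2=453/19343: DF=(1 − 453/19343·(0.979600))/(1+453/19343) = 9547/10000 ≈ 0.954700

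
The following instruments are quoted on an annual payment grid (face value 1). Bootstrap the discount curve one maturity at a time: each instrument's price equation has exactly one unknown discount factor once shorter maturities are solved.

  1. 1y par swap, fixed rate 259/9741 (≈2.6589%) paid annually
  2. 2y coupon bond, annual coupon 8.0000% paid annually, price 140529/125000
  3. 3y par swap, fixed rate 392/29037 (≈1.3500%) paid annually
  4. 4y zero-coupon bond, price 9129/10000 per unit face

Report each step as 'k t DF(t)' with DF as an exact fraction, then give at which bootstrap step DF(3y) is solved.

1 1 9741/10000
2 2 1211/1250
3 3 1201/1250
4 4 9129/10000
DF(3y) is solved at step 3

step 1 [1y] swap r/1=259/9741: DF=(1 − 259/9741·(0))/(1+259/9741) = 9741/10000 ≈ 0.974100
step 2 [2y] bond c/1=2/25: DF=(140529/125000 − 2/25·(0.974100))/(1+2/25) = 1211/1250 ≈ 0.968800
step 3 [3y] swap r/1=392/29037: DF=(1 − 392/29037·(0.974100+0.968800))/(1+392/29037) = 1201/1250 ≈ 0.960800
step 4 [4y] zero: DF = P = 9129/10000 ≈ 0.912900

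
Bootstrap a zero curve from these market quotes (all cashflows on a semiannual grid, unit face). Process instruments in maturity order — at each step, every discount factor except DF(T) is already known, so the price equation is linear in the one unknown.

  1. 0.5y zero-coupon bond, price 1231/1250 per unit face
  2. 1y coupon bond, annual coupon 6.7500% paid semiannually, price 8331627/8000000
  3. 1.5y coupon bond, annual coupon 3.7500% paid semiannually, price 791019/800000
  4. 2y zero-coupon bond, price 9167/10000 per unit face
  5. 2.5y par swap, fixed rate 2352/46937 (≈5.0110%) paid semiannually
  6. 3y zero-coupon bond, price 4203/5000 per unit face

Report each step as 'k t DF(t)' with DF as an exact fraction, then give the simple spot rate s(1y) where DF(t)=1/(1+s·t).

step 1 [0.5y] zero: DF = P = 1231/1250 ≈ 0.984800
step 2 [1y] bond c/2=27/800: DF=(8331627/8000000 − 27/800·(0.984800))/(1+27/800) = 9753/10000 ≈ 0.975300
step 3 [1.5y] bond c/2=3/160: DF=(791019/800000 − 3/160·(0.984800+0.975300))/(1+3/160) = 1869/2000 ≈ 0.934500
step 4 [2y] zero: DF = P = 9167/10000 ≈ 0.916700
step 5 [2.5y] swap r/2=1176/46937: DF=(1 − 1176/46937·(0.984800+0.975300+0.934500+0.916700))/(1+1176/46937) = 1103/1250 ≈ 0.882400
step 6 [3y] zero: DF = P = 4203/5000 ≈ 0.840600

1 1/2 1231/1250
2 1 9753/10000
3 3/2 1869/2000
4 2 9167/10000
5 5/2 1103/1250
6 3 4203/5000
s(1y) = (1/(9753/10000) − 1)/(1) = 247/9753 ≈ 2.5326%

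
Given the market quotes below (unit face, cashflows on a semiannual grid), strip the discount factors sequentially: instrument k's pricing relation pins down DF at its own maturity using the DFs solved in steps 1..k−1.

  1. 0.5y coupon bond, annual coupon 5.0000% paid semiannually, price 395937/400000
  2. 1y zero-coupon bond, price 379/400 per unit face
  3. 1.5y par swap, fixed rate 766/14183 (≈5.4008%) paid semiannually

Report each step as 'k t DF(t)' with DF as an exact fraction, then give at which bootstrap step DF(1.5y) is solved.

1 1/2 9657/10000
2 1 379/400
3 3/2 4617/5000
DF(1.5y) is solved at step 3

step 1 [0.5y] bond c/2=1/40: DF=(395937/400000 − 1/40·(0))/(1+1/40) = 9657/10000 ≈ 0.965700
step 2 [1y] zero: DF = P = 379/400 ≈ 0.947500
step 3 [1.5y] swap r/2=383/14183: DF=(1 − 383/14183·(0.965700+0.947500))/(1+383/14183) = 4617/5000 ≈ 0.923400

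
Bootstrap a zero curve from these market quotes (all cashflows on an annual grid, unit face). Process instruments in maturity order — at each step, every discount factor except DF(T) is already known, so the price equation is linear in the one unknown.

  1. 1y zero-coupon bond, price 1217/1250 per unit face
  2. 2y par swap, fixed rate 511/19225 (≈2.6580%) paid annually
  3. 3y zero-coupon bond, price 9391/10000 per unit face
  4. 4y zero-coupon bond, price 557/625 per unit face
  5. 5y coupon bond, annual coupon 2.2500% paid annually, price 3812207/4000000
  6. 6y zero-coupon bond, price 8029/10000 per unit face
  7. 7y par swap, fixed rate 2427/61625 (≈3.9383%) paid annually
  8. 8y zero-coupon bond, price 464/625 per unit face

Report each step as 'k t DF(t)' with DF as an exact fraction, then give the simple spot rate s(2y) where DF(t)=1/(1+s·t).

step 1 [1y] zero: DF = P = 1217/1250 ≈ 0.973600
step 2 [2y] swap r/1=511/19225: DF=(1 − 511/19225·(0.973600))/(1+511/19225) = 9489/10000 ≈ 0.948900
step 3 [3y] zero: DF = P = 9391/10000 ≈ 0.939100
step 4 [4y] zero: DF = P = 557/625 ≈ 0.891200
step 5 [5y] bond c/1=9/400: DF=(3812207/4000000 − 9/400·(0.973600+0.948900+0.939100+0.891200))/(1+9/400) = 1699/2000 ≈ 0.849500
step 6 [6y] zero: DF = P = 8029/10000 ≈ 0.802900
step 7 [7y] swap r/1=2427/61625: DF=(1 − 2427/61625·(0.973600+0.948900+0.939100+0.891200+0.849500+0.802900))/(1+2427/61625) = 7573/10000 ≈ 0.757300
step 8 [8y] zero: DF = P = 464/625 ≈ 0.742400

1 1 1217/1250
2 2 9489/10000
3 3 9391/10000
4 4 557/625
5 5 1699/2000
6 6 8029/10000
7 7 7573/10000
8 8 464/625
s(2y) = (1/(9489/10000) − 1)/(2) = 511/18978 ≈ 2.6926%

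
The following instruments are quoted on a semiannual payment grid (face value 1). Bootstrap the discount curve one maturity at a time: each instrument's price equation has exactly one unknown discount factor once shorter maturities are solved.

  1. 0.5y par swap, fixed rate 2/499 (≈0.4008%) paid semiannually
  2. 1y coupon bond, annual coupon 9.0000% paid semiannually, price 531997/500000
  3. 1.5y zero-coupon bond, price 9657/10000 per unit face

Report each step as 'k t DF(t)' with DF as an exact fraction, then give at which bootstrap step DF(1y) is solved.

step 1 [0.5y] swap r/2=1/499: DF=(1 − 1/499·(0))/(1+1/499) = 499/500 ≈ 0.998000
step 2 [1y] bond c/2=9/200: DF=(531997/500000 − 9/200·(0.998000))/(1+9/200) = 1219/1250 ≈ 0.975200
step 3 [1.5y] zero: DF = P = 9657/10000 ≈ 0.965700

1 1/2 499/500
2 1 1219/1250
3 3/2 9657/10000
DF(1y) is solved at step 2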